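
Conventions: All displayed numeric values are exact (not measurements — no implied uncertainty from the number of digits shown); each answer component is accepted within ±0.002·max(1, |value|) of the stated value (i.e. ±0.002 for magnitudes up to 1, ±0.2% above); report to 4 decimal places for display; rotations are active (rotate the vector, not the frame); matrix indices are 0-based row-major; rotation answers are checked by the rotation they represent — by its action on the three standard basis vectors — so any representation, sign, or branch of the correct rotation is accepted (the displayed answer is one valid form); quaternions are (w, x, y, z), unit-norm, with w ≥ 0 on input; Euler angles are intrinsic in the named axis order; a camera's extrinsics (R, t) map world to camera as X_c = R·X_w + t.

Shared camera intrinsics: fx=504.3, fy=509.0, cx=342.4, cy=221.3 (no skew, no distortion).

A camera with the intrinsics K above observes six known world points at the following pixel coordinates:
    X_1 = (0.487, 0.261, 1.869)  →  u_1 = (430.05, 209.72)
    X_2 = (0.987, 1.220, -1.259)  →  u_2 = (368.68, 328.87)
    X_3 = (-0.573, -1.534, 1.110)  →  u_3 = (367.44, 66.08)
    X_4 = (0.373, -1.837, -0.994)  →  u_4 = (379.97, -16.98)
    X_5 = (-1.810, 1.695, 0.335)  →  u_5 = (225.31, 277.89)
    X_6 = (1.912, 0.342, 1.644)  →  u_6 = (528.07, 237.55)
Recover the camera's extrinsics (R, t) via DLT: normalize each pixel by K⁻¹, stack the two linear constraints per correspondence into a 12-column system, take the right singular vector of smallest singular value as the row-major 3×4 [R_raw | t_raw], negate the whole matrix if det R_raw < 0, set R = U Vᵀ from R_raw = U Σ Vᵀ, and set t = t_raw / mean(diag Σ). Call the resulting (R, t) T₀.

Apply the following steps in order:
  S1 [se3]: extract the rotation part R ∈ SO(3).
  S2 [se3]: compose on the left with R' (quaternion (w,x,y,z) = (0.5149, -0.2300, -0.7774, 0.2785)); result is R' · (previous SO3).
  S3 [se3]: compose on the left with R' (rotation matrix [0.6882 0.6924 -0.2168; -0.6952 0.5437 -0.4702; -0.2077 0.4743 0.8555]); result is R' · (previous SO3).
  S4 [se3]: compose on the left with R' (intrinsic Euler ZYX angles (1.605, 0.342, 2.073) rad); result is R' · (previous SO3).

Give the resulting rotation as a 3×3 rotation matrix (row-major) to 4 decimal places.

rotation (matrix) = ((0.8033, -0.0716, 0.5913), (0.3738, 0.8336, -0.4068), (-0.4637, 0.5478, 0.6963))

source (pnp_recover): camera pose = R=[0.8876 -0.1781 0.4248; 0.2079 0.9778 -0.0244; -0.4110 0.1100 0.9050], t=(0.1100, -0.4799, 5.8999)
after S1 (rot_of_se3): [0.8876 -0.1781 0.4248; 0.2079 0.9778 -0.0244; -0.4110 0.1100 0.9050]
after S2 (compose_so3): [0.0734 0.0319 -0.9968; 0.8063 0.5863 0.0782; 0.5869 -0.8095 0.0173]
after S3 (compose_so3): [0.4816 0.6034 -0.6356; 0.1114 0.6772 0.7273; 0.8693 -0.4210 0.2589]
after S4 (compose_so3): [0.8033 -0.0716 0.5913; 0.3738 0.8336 -0.4068; -0.4637 0.5478 0.6963]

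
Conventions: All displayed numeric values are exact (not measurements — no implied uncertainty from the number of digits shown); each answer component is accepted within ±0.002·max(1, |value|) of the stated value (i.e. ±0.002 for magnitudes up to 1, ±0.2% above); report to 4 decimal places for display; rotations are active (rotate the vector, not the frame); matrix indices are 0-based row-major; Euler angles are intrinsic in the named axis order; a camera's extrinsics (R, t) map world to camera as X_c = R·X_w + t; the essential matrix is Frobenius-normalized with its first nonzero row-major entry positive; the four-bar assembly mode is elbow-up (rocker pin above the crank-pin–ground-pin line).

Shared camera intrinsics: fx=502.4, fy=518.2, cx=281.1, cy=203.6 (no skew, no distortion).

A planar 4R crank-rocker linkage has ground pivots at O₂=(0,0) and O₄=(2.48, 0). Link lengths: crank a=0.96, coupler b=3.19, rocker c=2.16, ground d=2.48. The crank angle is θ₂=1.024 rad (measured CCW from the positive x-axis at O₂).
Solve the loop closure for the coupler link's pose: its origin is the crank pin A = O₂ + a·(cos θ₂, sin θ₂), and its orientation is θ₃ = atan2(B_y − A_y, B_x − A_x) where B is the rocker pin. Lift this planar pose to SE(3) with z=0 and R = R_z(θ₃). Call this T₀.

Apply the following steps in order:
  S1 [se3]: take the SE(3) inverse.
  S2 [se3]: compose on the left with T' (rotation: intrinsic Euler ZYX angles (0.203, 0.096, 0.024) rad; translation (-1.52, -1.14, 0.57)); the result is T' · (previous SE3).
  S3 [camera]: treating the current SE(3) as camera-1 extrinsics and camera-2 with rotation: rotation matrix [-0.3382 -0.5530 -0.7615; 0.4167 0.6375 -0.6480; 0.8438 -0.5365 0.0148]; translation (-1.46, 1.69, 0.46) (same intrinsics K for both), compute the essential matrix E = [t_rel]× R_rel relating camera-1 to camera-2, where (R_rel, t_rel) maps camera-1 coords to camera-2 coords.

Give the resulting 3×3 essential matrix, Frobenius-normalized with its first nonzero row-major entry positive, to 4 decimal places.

matrix = [0.3741 -0.4381 0.0479; 0.2487 -0.3254 -0.1121; 0.0974 0.0465 0.6884]

source (fourbar_fk): coupler pose = R=[0.9404 -0.3399 0.0000; 0.3399 0.9404 0.0000; 0.0000 0.0000 1.0000], t=(0.4992, 0.8200, 0.0000)
after S1 (invert_se3): R=[0.9404 0.3399 0.0000; -0.3399 0.9404 0.0000; 0.0000 0.0000 1.0000], t=(-0.7482, -0.6015, 0.0000)
after S2 (compose_se3): R=[0.9846 0.1440 0.0987; -0.1443 0.9895 -0.0042; -0.0983 -0.0101 0.9951], t=(-2.1296, -1.8794, 0.6273)
after S3 (essential): [0.3741 -0.4381 0.0479; 0.2487 -0.3254 -0.1121; 0.0974 0.0465 0.6884]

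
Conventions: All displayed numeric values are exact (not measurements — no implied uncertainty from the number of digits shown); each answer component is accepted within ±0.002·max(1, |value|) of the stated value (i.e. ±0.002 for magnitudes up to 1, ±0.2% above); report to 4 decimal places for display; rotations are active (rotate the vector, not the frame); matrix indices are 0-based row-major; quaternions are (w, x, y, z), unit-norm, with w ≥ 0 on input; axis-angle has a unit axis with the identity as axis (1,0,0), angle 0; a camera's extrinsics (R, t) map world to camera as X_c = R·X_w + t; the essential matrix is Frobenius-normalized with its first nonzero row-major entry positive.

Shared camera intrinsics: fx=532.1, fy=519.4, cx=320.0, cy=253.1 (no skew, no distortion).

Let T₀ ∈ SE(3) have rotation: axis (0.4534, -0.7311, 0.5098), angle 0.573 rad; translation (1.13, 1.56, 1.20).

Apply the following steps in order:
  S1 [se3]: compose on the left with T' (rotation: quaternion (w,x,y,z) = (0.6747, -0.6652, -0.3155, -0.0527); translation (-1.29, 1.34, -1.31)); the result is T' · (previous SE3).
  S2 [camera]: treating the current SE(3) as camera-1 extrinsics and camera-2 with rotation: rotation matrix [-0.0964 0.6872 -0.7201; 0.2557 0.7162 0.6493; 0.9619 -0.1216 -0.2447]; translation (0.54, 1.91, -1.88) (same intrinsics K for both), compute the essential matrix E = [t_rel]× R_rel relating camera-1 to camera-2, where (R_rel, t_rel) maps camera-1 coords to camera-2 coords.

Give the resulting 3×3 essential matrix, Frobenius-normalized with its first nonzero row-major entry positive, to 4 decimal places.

after S1 (compose_se3): R=[0.6500 0.1262 -0.7494; 0.7322 0.1599 0.6621; 0.2034 -0.9790 0.0116], t=(-0.0523, 3.0218, -2.1989)
after S2 (essential): [0.4343 -0.2389 0.4985; 0.3956 -0.2202 -0.3929; -0.1939 0.1083 0.3117]

matrix = [0.4343 -0.2389 0.4985; 0.3956 -0.2202 -0.3929; -0.1939 0.1083 0.3117]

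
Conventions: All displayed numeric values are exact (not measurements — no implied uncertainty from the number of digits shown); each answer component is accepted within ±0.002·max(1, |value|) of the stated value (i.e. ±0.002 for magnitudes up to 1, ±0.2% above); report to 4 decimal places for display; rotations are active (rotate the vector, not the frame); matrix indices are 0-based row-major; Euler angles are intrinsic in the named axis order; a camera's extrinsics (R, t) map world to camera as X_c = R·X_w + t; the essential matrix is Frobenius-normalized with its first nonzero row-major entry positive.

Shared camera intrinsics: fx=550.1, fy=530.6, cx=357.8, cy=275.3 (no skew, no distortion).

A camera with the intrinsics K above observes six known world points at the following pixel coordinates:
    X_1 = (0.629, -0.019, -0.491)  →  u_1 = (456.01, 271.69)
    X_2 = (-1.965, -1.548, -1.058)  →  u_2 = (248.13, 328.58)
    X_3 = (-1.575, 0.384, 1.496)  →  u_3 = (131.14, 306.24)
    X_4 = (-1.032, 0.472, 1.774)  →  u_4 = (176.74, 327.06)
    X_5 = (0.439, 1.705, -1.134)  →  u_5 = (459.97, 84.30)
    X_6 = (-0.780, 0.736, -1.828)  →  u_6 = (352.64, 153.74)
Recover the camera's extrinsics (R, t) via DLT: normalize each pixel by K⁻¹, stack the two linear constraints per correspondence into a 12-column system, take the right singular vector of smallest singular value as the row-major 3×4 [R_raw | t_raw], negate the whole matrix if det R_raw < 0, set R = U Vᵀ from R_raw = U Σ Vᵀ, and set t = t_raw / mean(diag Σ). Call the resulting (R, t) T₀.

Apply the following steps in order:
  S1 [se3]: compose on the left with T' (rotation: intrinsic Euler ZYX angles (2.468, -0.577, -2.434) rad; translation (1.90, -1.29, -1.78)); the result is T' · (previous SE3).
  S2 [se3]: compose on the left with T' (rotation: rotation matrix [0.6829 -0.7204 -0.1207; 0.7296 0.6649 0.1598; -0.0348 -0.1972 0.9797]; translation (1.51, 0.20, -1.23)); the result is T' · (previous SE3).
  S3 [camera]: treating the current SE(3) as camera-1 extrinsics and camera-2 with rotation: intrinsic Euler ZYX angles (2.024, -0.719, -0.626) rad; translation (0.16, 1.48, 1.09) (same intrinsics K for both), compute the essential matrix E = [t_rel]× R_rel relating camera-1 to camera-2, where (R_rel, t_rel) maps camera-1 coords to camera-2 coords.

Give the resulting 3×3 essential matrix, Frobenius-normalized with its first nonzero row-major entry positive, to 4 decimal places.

matrix = [0.1937 0.4569 -0.1402; -0.3798 0.2841 -0.4611; 0.4181 0.3326 0.1050]

source (pnp_recover): camera pose = R=[0.9699 0.0145 -0.2432; 0.1275 -0.8809 0.4559; -0.2076 -0.4732 -0.8562], t=(0.2400, 0.0900, 5.1298)
after S1 (compose_se3): R=[-0.4587 0.1622 0.8736; 0.6628 -0.5924 0.4580; 0.5918 0.7891 0.1642], t=(-1.9816, -2.3708, -4.9652)
after S2 (compose_se3): R=[-0.8622 0.4423 0.2469; 0.2006 -0.1495 0.9682; 0.4651 0.8843 0.0402], t=(2.4641, -3.6155, -5.5581)
after S3 (essential): [0.1937 0.4569 -0.1402; -0.3798 0.2841 -0.4611; 0.4181 0.3326 0.1050]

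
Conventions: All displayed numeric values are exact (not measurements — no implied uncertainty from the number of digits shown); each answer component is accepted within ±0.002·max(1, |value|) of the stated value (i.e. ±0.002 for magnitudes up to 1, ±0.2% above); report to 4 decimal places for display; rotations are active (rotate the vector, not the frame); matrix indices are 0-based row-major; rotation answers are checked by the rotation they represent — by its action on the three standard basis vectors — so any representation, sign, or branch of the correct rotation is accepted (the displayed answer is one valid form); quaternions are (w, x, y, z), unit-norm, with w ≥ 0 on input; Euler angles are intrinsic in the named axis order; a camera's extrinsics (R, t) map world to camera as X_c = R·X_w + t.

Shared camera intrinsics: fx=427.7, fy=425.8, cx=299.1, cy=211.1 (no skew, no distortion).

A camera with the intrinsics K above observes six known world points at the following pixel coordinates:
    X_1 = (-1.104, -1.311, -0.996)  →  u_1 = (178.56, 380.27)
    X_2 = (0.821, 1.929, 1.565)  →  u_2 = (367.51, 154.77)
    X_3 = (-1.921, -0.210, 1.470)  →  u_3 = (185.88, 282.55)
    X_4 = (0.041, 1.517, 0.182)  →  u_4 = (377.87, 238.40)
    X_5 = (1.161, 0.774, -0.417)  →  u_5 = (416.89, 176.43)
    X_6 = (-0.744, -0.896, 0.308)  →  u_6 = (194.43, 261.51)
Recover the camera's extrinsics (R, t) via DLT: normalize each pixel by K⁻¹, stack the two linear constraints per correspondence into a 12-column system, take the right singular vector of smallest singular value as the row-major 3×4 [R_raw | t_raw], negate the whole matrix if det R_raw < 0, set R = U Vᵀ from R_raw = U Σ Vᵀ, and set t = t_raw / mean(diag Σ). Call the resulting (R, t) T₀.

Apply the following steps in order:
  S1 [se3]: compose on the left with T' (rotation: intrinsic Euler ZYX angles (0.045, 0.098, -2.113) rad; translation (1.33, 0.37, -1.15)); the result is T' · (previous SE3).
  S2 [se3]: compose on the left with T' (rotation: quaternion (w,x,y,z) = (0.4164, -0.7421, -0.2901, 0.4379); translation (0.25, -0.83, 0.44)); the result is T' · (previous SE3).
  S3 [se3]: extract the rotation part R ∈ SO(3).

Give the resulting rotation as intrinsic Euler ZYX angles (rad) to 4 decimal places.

source (pnp_recover): camera pose = R=[0.4387 0.7695 -0.4642; -0.8411 0.1699 -0.5135; -0.3162 0.6157 0.7217], t=(-0.0100, 0.2500, 4.8701)
after S1 (compose_se3): R=[0.5152 0.6999 -0.4946; 0.1865 0.4717 0.8618; 0.8365 -0.5363 0.1125], t=(0.8716, 4.3960, -3.8632)
after S2 (compose_se3): R=[-0.5026 0.8229 -0.2652; 0.6237 0.1327 -0.7703; -0.5987 -0.5525 -0.5799], t=(4.3743, -3.6745, -2.7076)
after S3 (rot_of_se3): [-0.5026 0.8229 -0.2652; 0.6237 0.1327 -0.7703; -0.5987 -0.5525 -0.5799]

rotation (euler_zyx) = (2.2490, 0.6418, -2.3804)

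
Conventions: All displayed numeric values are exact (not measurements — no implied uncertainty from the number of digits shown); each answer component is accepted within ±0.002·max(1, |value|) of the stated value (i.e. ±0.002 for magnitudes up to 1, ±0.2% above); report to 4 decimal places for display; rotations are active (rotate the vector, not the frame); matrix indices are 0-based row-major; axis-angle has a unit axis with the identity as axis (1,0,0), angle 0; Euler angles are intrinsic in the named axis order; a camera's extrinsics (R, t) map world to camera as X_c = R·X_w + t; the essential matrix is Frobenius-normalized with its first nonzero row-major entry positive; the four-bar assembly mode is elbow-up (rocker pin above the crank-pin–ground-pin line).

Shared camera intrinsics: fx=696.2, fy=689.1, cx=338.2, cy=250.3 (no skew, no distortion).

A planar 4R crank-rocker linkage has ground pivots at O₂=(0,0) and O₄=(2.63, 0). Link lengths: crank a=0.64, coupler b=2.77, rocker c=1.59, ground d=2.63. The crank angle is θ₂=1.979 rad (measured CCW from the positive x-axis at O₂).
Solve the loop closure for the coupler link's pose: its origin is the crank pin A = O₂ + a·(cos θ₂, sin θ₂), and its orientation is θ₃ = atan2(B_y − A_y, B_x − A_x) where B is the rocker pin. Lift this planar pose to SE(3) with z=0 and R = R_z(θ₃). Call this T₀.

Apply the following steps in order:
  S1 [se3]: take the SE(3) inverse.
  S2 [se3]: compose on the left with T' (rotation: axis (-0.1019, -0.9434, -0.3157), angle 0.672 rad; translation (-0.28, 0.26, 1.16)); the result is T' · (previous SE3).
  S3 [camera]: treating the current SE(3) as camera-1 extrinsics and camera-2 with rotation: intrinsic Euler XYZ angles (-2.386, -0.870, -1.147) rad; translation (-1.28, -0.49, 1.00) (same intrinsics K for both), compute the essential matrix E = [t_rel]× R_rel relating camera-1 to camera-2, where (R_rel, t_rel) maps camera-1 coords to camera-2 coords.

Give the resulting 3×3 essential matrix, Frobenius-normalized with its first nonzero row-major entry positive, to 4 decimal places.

matrix = [0.2539 -0.6123 0.1877; -0.3978 0.0376 0.1940; -0.4304 -0.1853 0.3294]

source (fourbar_fk): coupler pose = R=[0.9359 -0.3522 0.0000; 0.3522 0.9359 0.0000; 0.0000 0.0000 1.0000], t=(-0.2541, 0.5874, 0.0000)
after S1 (invert_se3): R=[0.9359 0.3522 0.0000; -0.3522 0.9359 0.0000; 0.0000 0.0000 1.0000], t=(0.0309, -0.6393, 0.0000)
after S2 (compose_se3): R=[0.6579 0.4799 -0.5803; -0.5082 0.8517 0.1282; 0.5558 0.2106 0.8042], t=(-0.3948, -0.3694, 1.1775)
after S3 (essential): [0.2539 -0.6123 0.1877; -0.3978 0.0376 0.1940; -0.4304 -0.1853 0.3294]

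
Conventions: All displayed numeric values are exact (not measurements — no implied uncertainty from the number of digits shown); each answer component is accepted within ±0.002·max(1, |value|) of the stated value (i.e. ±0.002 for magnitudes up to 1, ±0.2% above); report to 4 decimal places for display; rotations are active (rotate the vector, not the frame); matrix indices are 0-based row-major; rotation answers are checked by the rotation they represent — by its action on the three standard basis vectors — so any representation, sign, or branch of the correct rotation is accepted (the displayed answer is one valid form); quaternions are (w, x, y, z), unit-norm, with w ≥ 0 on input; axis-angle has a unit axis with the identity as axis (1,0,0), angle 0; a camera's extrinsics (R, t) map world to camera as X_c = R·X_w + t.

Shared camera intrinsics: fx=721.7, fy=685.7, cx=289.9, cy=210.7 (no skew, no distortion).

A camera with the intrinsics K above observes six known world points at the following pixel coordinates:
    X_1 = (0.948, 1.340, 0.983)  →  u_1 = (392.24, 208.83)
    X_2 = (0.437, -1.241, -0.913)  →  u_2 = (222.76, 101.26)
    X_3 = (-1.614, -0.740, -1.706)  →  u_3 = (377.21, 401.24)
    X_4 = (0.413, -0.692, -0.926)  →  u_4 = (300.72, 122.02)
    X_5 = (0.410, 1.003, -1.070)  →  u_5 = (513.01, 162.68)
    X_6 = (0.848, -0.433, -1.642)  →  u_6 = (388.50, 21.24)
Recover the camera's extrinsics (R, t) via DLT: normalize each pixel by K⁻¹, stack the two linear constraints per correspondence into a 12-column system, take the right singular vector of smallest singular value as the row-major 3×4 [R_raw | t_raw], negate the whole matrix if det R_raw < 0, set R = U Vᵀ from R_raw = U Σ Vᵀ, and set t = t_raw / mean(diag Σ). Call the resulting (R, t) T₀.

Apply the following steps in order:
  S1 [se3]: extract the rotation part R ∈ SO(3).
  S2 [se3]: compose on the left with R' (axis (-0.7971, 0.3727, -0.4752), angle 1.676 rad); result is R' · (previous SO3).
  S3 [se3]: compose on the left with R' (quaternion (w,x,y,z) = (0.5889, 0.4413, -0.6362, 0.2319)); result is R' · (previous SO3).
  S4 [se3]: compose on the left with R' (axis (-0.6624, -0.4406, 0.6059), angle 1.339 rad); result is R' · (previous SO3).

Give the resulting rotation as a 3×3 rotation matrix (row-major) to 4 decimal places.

rotation (matrix) = ((-0.1558, -0.1090, -0.9818), (-0.8154, 0.5752, 0.0656), (0.5575, 0.8107, -0.1785))

source (pnp_recover): camera pose = R=[-0.0122 0.8978 -0.4403; -0.9074 0.1750 0.3821; 0.4201 0.4042 0.8125], t=(0.2901, 0.2296, 5.6489)
after S1 (rot_of_se3): [-0.0122 0.8978 -0.4403; -0.9074 0.1750 0.3821; 0.4201 0.4042 0.8125]
after S2 (compose_so3): [0.1933 0.8802 0.4334; 0.2166 -0.4692 0.8561; 0.9569 -0.0716 -0.2814]
after S3 (compose_so3): [-0.6859 0.5036 -0.5253; -0.7264 -0.4315 0.5349; 0.0427 0.7485 0.6618]
after S4 (compose_so3): [-0.1558 -0.1090 -0.9818; -0.8154 0.5752 0.0656; 0.5575 0.8107 -0.1785]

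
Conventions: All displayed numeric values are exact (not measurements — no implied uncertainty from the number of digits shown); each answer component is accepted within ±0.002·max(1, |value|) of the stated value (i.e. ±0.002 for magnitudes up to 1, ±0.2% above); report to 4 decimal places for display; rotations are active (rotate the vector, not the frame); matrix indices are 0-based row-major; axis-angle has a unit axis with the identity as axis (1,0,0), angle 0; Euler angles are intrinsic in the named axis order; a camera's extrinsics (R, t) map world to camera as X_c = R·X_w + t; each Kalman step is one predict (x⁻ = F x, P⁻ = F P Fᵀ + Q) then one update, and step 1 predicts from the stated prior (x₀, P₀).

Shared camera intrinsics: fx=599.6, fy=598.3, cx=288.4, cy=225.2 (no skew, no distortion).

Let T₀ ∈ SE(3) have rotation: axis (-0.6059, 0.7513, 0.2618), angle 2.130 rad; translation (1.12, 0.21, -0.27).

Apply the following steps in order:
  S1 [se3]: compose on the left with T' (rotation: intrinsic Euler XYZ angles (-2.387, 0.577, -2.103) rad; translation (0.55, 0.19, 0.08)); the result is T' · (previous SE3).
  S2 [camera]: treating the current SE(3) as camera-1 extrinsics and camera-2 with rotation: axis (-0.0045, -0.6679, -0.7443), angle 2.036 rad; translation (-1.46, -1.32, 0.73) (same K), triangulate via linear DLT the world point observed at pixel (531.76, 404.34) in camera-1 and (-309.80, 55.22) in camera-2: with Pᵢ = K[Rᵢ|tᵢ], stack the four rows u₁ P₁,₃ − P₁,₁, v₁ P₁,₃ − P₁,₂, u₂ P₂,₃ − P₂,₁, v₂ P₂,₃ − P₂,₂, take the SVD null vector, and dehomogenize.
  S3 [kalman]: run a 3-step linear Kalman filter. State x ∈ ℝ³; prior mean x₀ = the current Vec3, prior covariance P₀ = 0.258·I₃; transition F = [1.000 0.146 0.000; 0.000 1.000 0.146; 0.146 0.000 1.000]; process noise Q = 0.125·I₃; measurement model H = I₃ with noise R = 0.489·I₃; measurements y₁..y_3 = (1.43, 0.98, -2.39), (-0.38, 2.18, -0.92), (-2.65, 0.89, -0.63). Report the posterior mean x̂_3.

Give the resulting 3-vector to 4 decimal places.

after S1 (compose_se3): R=[-0.8360 0.5154 0.1885; -0.5021 -0.8570 0.1165; 0.2216 0.0028 0.9751], t=(0.0781, 0.9605, 0.8250)
after S2 (triangulate): (-0.0990, 0.7034, 0.9484)
after S3 (kf_track): (-0.8048, 0.9896, -0.7059)

result = (-0.8048, 0.9896, -0.7059)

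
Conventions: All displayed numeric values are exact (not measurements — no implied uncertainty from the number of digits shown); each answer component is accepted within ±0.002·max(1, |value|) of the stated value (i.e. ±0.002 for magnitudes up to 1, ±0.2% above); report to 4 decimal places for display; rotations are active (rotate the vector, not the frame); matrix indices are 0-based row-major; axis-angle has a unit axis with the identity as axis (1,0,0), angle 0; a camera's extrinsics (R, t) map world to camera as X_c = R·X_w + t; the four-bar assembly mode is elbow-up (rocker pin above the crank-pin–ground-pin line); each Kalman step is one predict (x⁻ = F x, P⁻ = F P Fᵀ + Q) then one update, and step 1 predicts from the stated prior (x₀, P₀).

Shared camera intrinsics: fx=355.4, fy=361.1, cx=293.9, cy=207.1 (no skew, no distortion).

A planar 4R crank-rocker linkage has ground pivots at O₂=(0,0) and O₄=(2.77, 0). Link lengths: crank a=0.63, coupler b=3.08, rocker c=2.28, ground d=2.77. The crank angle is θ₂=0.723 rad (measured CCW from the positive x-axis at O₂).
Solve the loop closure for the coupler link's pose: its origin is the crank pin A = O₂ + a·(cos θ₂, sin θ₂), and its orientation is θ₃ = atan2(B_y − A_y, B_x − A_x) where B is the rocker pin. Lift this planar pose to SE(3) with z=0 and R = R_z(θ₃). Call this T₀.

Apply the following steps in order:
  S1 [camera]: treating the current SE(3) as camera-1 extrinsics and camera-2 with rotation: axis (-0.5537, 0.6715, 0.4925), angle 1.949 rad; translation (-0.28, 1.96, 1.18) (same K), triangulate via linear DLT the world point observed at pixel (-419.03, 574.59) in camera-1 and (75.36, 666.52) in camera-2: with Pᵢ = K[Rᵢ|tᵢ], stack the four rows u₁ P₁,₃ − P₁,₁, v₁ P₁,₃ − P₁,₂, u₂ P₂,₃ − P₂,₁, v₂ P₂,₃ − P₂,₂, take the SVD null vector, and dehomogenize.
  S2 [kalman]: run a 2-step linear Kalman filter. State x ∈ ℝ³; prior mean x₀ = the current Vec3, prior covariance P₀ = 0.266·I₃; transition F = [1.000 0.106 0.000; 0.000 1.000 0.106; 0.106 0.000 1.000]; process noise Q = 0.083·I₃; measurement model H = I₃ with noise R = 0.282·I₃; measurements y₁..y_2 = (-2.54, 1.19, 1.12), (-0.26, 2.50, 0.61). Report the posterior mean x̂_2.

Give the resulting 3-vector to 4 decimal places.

result = (-1.0565, 1.9150, 0.6792)

source (fourbar_fk): coupler pose = R=[0.7977 -0.6031 0.0000; 0.6031 0.7977 0.0000; 0.0000 0.0000 1.0000], t=(0.4724, 0.4168, 0.0000)
after S1 (triangulate): (-1.2974, 1.3241, 0.6785)
after S2 (kf_track): (-1.0565, 1.9150, 0.6792)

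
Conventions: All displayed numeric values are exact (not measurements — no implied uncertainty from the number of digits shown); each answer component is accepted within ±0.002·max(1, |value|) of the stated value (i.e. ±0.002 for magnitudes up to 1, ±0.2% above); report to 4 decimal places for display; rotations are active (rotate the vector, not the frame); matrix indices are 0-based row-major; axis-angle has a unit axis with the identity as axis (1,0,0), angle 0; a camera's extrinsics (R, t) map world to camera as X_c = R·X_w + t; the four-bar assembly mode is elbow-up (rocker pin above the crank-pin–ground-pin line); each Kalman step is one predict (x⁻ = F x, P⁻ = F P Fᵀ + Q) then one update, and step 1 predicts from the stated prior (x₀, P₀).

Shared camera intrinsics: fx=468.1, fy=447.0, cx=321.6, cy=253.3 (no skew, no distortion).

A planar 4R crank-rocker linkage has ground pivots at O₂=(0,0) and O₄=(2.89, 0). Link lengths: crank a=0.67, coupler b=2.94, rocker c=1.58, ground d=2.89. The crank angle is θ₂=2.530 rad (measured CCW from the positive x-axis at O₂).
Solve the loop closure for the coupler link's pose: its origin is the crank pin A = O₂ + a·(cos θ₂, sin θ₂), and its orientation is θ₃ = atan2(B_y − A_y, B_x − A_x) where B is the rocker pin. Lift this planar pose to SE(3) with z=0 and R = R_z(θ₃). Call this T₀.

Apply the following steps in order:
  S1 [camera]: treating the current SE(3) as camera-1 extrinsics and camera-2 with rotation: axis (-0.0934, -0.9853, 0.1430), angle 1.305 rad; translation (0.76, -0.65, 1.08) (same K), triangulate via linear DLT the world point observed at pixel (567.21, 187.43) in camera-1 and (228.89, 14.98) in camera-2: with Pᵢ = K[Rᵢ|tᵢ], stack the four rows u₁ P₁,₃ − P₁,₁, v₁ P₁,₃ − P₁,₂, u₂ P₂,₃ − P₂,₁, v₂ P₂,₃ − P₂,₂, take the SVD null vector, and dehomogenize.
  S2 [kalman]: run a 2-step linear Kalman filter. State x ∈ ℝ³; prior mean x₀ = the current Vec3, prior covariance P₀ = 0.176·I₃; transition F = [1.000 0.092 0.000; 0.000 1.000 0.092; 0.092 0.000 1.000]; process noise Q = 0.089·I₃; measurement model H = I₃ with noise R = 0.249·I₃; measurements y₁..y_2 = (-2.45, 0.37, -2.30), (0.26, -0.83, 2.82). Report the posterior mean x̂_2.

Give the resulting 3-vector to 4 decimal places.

source (fourbar_fk): coupler pose = R=[0.9356 -0.3530 0.0000; 0.3530 0.9356 0.0000; 0.0000 0.0000 1.0000], t=(-0.5486, 0.3847, 0.0000)
after S1 (triangulate): (1.1668, -1.1346, 1.7983)
after S2 (kf_track): (-0.2716, -0.5363, 1.1320)

result = (-0.2716, -0.5363, 1.1320)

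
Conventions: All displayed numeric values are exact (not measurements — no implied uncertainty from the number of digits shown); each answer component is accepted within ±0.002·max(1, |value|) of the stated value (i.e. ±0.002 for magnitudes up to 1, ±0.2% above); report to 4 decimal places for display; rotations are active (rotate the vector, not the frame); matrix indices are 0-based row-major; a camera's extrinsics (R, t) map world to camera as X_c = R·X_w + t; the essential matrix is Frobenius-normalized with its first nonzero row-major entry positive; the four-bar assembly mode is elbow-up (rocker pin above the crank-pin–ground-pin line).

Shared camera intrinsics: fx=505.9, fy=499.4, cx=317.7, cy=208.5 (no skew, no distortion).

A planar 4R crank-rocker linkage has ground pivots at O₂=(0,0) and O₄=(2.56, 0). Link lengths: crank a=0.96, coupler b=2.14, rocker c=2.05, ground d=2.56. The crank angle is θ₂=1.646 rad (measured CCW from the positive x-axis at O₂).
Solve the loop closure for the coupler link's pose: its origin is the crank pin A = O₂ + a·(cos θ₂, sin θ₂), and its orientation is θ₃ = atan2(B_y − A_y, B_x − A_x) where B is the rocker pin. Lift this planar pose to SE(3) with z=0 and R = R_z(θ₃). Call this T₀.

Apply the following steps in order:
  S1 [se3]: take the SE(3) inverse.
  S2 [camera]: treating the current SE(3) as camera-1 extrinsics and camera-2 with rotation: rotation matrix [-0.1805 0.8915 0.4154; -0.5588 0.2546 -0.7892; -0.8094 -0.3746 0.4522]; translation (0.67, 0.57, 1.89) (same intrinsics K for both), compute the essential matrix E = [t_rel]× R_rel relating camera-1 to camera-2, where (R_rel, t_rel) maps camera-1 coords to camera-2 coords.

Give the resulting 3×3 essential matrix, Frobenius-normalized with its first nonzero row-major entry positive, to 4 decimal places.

source (fourbar_fk): coupler pose = R=[0.8933 -0.4495 0.0000; 0.4495 0.8933 0.0000; 0.0000 0.0000 1.0000], t=(-0.0721, 0.9573, 0.0000)
after S1 (invert_se3): R=[0.8933 0.4495 0.0000; -0.4495 0.8933 0.0000; 0.0000 0.0000 1.0000], t=(-0.3659, -0.8875, 0.0000)
after S2 (essential): [0.0447 0.2196 -0.4896; -0.5222 -0.4028 0.0103; 0.2374 0.0042 0.4676]

matrix = [0.0447 0.2196 -0.4896; -0.5222 -0.4028 0.0103; 0.2374 0.0042 0.4676]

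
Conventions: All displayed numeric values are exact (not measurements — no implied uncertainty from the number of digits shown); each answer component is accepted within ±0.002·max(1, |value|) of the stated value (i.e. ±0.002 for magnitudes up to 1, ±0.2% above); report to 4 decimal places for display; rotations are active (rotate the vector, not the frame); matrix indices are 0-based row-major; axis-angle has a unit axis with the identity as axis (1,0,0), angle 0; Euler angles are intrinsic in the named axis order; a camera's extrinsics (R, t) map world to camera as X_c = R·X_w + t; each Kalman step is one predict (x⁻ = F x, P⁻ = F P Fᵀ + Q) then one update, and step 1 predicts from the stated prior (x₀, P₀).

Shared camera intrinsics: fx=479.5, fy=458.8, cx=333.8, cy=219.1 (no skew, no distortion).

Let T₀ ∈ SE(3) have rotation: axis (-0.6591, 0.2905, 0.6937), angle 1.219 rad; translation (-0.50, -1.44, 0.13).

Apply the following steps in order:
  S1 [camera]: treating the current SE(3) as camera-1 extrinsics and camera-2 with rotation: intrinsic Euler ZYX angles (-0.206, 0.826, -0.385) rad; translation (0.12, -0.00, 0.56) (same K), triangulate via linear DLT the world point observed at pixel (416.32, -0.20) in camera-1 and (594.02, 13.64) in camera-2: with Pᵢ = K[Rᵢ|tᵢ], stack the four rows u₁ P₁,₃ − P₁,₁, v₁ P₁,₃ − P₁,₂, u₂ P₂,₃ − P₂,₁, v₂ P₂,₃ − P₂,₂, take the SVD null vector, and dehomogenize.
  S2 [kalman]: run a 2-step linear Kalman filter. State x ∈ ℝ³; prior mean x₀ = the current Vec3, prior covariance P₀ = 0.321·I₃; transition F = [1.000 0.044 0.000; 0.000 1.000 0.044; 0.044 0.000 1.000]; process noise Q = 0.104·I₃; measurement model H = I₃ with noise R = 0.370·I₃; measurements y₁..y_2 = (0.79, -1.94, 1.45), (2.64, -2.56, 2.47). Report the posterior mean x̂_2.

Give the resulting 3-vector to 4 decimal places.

after S1 (triangulate): (-0.3568, -1.4540, 1.6047)
after S2 (kf_track): (1.2676, -2.0017, 1.9670)

result = (1.2676, -2.0017, 1.9670)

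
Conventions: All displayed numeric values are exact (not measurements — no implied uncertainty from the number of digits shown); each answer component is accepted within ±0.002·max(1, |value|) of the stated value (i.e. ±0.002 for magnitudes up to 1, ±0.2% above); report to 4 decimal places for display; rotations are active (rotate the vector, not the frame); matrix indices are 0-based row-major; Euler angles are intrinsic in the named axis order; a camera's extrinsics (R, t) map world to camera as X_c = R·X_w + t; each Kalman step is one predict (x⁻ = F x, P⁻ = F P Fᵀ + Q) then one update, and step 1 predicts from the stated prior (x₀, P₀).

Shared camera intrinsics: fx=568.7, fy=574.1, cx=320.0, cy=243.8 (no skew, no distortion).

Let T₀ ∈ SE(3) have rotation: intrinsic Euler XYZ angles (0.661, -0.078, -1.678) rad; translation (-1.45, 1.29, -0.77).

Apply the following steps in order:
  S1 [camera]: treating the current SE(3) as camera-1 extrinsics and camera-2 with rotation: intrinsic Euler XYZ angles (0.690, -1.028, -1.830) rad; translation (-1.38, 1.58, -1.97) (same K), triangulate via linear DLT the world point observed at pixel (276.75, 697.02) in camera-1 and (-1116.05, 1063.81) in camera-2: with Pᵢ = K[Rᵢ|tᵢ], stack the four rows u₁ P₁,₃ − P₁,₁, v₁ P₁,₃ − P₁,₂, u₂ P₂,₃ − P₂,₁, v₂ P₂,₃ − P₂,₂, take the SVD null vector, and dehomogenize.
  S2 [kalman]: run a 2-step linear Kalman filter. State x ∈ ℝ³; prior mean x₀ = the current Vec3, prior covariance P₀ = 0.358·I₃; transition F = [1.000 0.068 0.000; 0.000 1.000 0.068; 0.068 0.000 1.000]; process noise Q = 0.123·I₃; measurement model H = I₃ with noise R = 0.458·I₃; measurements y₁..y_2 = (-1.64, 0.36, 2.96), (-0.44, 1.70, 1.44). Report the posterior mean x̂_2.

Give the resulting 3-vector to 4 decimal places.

result = (-1.1156, 1.3360, 1.9101)

after S1 (triangulate): (-1.8561, 1.2684, 1.8472)
after S2 (kf_track): (-1.1156, 1.3360, 1.9101)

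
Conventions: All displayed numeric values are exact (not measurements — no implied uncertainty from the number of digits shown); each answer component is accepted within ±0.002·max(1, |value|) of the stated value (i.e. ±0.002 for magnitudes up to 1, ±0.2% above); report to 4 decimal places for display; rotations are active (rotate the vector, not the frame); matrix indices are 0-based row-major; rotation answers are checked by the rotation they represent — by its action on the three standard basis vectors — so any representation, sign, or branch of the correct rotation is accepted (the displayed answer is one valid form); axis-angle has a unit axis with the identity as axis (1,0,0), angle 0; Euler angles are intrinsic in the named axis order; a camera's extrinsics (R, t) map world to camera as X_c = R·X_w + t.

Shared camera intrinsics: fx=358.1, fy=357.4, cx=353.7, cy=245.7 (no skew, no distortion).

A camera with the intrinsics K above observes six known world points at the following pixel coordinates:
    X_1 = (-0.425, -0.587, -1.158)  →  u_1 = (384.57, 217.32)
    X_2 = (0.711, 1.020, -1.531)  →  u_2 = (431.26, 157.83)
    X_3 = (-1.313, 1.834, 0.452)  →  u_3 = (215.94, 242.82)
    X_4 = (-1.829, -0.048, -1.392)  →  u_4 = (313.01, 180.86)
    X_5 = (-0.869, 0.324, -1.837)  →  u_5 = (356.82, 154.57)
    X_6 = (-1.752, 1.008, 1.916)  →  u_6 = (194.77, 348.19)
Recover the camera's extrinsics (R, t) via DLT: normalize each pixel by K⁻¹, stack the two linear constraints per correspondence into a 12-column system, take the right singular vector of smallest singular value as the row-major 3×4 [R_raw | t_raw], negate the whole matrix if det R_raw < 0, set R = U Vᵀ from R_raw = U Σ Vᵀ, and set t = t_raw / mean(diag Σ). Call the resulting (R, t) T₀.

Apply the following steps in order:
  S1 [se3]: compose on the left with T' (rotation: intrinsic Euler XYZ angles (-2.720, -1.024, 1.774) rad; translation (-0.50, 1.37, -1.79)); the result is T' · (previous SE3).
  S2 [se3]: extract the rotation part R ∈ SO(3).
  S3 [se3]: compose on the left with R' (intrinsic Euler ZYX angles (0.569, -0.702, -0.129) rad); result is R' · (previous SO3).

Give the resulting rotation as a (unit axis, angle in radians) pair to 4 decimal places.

source (pnp_recover): camera pose = R=[0.8440 -0.4045 -0.3522; 0.2240 -0.3308 0.9167; -0.4873 -0.8526 -0.1886], t=(0.2700, 0.4500, 5.5298)
after S1 (compose_se3): R=[0.2136 0.9392 -0.2688; -0.9529 0.2609 0.1544; 0.2152 0.2231 0.9507], t=(-5.4810, 2.2151, -4.0985)
after S2 (rot_of_se3): [0.2136 0.9392 -0.2688; -0.9529 0.2609 0.1544; 0.2152 0.2231 0.9507]
after S3 (compose_so3): [0.4489 0.3472 -0.8234; -0.8018 0.5633 -0.1996; 0.3945 0.7498 0.5312]

rotation (axis_angle) = ((0.4933, -0.6327, -0.5969), 1.2957)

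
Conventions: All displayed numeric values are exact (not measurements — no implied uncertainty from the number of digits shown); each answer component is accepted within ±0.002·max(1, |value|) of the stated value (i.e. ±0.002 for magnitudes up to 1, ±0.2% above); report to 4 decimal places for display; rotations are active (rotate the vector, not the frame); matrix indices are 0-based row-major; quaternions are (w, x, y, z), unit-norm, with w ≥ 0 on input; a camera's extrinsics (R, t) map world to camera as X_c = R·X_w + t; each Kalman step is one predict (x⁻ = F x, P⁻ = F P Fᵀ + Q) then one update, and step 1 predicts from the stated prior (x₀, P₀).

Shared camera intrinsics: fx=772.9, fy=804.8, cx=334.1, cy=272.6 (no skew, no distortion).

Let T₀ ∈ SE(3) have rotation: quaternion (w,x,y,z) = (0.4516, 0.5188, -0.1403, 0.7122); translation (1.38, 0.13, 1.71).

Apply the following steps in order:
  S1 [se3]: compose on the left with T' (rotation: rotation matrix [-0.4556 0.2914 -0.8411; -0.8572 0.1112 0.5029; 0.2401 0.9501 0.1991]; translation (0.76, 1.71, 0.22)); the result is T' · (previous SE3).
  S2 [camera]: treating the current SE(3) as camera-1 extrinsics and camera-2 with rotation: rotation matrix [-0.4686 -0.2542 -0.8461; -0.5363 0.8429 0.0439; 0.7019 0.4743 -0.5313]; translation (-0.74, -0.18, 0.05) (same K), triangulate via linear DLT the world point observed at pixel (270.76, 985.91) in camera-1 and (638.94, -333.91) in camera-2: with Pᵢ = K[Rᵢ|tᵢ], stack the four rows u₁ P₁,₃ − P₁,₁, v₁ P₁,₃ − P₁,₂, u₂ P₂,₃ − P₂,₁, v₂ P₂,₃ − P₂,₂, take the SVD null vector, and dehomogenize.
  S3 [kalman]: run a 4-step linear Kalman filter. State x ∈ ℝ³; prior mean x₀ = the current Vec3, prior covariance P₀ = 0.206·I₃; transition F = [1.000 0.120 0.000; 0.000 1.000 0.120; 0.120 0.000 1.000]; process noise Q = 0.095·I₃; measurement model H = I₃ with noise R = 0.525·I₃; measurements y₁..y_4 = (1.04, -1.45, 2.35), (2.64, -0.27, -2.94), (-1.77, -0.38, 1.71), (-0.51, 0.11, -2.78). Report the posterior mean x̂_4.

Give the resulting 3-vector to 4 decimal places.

result = (-0.0918, -0.5054, -0.9791)

after S1 (compose_se3): R=[-0.5586 -0.0277 -0.8290; 0.5368 0.7498 -0.3868; 0.6323 -0.6611 -0.4040], t=(-1.2692, 1.4015, 1.0153)
after S2 (triangulate): (0.7230, -0.4006, -1.7627)
after S3 (kf_track): (-0.0918, -0.5054, -0.9791)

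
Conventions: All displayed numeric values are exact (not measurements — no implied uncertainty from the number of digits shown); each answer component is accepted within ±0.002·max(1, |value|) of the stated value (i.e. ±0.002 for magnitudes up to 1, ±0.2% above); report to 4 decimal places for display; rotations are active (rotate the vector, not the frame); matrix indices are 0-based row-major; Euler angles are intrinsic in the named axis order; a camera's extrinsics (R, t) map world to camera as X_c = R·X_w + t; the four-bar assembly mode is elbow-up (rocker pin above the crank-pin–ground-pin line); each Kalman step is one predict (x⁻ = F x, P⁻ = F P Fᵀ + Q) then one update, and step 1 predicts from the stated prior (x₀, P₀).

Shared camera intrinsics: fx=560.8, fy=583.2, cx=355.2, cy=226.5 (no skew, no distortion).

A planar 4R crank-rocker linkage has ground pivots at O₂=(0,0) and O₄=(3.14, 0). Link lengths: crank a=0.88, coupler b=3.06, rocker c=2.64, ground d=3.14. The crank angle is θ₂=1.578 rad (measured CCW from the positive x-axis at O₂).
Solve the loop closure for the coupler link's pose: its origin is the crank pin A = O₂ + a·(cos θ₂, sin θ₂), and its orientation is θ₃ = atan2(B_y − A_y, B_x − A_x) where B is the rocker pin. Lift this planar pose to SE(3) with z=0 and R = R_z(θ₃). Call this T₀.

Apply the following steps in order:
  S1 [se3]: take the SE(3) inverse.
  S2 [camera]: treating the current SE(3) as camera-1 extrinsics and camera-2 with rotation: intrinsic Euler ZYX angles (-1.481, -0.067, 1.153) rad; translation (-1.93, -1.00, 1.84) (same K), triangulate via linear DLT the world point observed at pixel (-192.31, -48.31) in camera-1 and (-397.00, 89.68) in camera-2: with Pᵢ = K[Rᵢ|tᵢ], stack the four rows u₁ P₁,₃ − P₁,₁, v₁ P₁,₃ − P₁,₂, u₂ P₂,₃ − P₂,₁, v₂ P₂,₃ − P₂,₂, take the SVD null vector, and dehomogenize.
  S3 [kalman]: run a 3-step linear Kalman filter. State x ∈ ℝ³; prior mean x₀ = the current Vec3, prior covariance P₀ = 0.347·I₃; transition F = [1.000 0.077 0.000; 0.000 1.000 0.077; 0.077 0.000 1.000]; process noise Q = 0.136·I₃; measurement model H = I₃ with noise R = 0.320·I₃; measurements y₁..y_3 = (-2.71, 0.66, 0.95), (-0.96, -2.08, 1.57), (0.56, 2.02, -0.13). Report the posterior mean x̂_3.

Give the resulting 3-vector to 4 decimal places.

source (fourbar_fk): coupler pose = R=[0.8333 -0.5529 0.0000; 0.5529 0.8333 0.0000; 0.0000 0.0000 1.0000], t=(-0.0063, 0.8800, 0.0000)
after S1 (invert_se3): R=[0.8333 0.5529 0.0000; -0.5529 0.8333 0.0000; 0.0000 0.0000 1.0000], t=(-0.4812, -0.7368, 0.0000)
after S2 (triangulate): (-0.5546, -0.0444, 0.9914)
after S3 (kf_track): (-0.4668, 0.6162, 0.5486)

result = (-0.4668, 0.6162, 0.5486)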